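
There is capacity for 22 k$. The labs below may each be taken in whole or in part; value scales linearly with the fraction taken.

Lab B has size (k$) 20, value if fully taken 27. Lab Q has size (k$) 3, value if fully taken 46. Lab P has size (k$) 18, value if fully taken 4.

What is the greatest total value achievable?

71.65

Rank by value-to-size ratio: Lab Q 46/3≈15.3, Lab B 27/20≈1.35, Lab P 4/18≈0.222.
Take all of Lab Q (3 k$, value 46) — 19 k$ left.
Only 19 k$ remain; take 19/20 of Lab B for value 27×19/20 = 25.65.
Total value = 71.65.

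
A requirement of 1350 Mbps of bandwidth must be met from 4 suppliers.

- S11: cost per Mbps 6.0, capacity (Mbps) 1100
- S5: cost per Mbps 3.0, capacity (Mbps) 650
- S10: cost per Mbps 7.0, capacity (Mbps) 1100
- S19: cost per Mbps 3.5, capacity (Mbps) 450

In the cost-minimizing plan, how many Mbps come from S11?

Cheapest first:
S5 at 3.0: take all 650 Mbps ; 700 still needed.
Take 450 from S19 at 3.5 ; need 250 more.
S11 at 6.0: take 250 of its 1100 ; requirement met.
S10: unused.

250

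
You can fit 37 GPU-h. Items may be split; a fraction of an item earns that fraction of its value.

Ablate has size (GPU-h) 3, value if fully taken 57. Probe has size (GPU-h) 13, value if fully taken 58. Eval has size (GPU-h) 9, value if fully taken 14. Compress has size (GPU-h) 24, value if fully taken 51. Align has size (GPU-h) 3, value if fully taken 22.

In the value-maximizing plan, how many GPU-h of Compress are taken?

18

Sort by value density: Ablate 57/3≈19, Align 22/3≈7.33, Probe 58/13≈4.46, Compress 51/24≈2.12, Eval 14/9≈1.56.
Take all of Ablate (3 GPU-h, value 57) → 34 GPU-h left.
All 3 GPU-h of Align fit (value 22) → 31 remain.
All 13 GPU-h of Probe fit (value 58) → 18 remain.
Fill the last 18 GPU-h with part of Compress: 18/24 of it earns 38.25.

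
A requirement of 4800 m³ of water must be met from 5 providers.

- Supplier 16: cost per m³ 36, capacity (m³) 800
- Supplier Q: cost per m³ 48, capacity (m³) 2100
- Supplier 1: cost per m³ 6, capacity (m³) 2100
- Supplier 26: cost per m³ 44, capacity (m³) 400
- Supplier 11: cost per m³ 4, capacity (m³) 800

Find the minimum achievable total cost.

95800

Use providers in increasing cost order.
Supplier 11 (4): use full 800 → 4000 m³ to go.
Supplier 1 (6): use full 2100 → 1900 m³ to go.
Supplier 16 (36): use full 800 → 1100 m³ to go.
Take 400 from Supplier 26 at 44 → need 700 more.
Take 700 from Supplier Q at 48 to finish.
Cost = 800×4 + 2100×6 + 800×36 + 400×44 + 700×48 = 95800.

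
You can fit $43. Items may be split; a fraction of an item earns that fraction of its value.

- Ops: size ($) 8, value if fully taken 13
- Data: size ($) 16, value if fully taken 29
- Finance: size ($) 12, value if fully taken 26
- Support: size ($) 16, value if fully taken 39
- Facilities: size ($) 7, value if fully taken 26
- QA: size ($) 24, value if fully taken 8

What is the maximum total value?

Rank by value-to-size ratio: Facilities 26/7≈3.71, Support 39/16≈2.44, Finance 26/12≈2.17, Data 29/16≈1.81, Ops 13/8≈1.62, QA 8/24≈0.333.
All 7 $ of Facilities fit (value 26) → 36 remain.
All 16 $ of Support fit (value 39) → 20 remain.
Take all of Finance (12 $, value 26) → 8 $ left.
Only 8 $ remain; take 8/16 of Data for value 29×8/16 = 14.5.
Total value = 105.5.

105.5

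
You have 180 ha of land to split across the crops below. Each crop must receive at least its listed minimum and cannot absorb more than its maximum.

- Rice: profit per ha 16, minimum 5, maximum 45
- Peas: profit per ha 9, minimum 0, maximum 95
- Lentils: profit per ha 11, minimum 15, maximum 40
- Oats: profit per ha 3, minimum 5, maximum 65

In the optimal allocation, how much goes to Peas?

90

Meeting every minimum uses 5+0+15+5 = 25 ha, leaving 155.
Rank by profit per ha: Rice 16 > Lentils 11 > Peas 9 > Oats 3.
Rice takes 40 more to reach its cap of 45 — 115 left.
Lentils takes 25 more to reach its cap of 40 — 90 left.
Peas: +90 (room for 95) → 90. Pool exhausted.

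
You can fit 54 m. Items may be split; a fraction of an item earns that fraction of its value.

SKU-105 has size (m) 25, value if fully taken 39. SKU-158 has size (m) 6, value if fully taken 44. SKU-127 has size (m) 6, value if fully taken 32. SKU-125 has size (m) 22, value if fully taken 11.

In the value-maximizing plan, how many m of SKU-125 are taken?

Sort by value density: SKU-158 44/6≈7.33, SKU-127 32/6≈5.33, SKU-105 39/25≈1.56, SKU-125 11/22≈0.5.
SKU-158: take in full, 6 m for value 44 — 48 left.
All 6 m of SKU-127 fit (value 32) — 42 remain.
SKU-105: take in full, 25 m for value 39 — 17 left.
Fill the last 17 m with part of SKU-125: 17/22 of it earns 8.5.

17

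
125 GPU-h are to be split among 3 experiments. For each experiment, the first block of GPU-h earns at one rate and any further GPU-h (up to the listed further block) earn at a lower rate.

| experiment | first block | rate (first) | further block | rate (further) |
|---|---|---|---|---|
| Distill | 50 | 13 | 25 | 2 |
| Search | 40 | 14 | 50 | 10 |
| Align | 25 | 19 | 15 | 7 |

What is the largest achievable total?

Rank every tier by rate: Align/first 19 > Search/first 14 > Distill/first 13 > Search/second 10 > Align/second 7 > Distill/second 2.
Fill Align first block (25 at 19) ; 100 left.
Search first at 14: fill all 40 ; 60 left.
Distill first at 13: fill all 50 ; 10 left.
10 remain; put them into Search second at 10.
Total = 19×25 + 14×40 + 13×50 + 10×10 = 1785.

1785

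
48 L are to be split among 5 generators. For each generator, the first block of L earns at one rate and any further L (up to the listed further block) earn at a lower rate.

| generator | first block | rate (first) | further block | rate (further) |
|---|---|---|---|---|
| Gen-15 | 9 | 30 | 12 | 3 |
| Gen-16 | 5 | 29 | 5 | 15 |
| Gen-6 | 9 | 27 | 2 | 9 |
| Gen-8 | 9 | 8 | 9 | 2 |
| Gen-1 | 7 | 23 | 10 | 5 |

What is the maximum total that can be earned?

Rank every tier by rate: Gen-15/tier1 30 > Gen-16/tier1 29 > Gen-6/tier1 27 > Gen-1/tier1 23 > Gen-16/tier2 15 > Gen-6/tier2 9 > Gen-8/tier1 8 > Gen-1/tier2 5 > Gen-15/tier2 3 > Gen-8/tier2 2.
Fill Gen-15 tier1 block (9 at 30) ; 39 left.
Gen-16 tier1 at 29: fill all 5 ; 34 left.
Gen-6/tier1 (27): +9 ; 25 left.
Fill Gen-1 tier1 block (7 at 23) ; 18 left.
Gen-16 tier2 at 15: fill all 5 ; 13 left.
Gen-6 tier2 at 9: fill all 2 ; 11 left.
Gen-8/tier1 (8): +9 ; 2 left.
Gen-1 tier2 at 5: only 2 left, fill 2.
Total = 30×9 + 29×5 + 27×9 + 23×7 + 15×5 + 9×2 + 8×9 + 5×2 = 994.

994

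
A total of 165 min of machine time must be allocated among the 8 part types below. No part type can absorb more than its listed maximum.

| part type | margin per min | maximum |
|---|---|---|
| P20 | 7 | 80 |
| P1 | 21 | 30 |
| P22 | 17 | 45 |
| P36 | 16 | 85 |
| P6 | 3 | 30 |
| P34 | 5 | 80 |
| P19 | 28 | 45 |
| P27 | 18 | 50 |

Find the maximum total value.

Order the part types by margin per min: P19 28 > P1 21 > P27 18 > P22 17 > P36 16 > P20 7 > P34 5 > P6 3.
P19: +45 to 45 (cap) → 120 left.
P1 takes 30 to reach its cap of 30 → 90 left.
Give P27 50 to hit its cap of 50 → 40 left.
P22: +40 (room for 45) → 40. Pool exhausted.
Total = 21×30 + 17×40 + 28×45 + 18×50 = 3470.

3470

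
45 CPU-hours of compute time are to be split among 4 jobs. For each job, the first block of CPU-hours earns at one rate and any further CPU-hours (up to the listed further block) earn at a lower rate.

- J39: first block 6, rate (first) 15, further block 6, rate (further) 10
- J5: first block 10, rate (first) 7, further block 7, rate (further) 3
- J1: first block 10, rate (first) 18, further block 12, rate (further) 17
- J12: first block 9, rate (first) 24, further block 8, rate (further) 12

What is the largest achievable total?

786

Rank every tier by rate: J12/T1 24 > J1/T1 18 > J1/T2 17 > J39/T1 15 > J12/T2 12 > J39/T2 10 > J5/T1 7 > J5/T2 3.
Fill J12 T1 block (9 at 24) → 36 left.
J1/T1 (18): +10 → 26 left.
Fill J1 T2 block (12 at 17) → 14 left.
J39/T1 (15): +6 → 8 left.
Fill J12 T2 block (8 at 12) → 0 left.
Total = 24×9 + 18×10 + 17×12 + 15×6 + 12×8 = 786.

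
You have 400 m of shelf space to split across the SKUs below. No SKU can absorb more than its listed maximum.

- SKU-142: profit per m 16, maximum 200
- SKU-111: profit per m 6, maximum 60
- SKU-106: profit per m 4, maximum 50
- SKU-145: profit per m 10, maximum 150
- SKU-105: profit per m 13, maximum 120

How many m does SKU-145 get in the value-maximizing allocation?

80

Rank by profit per m: SKU-142 16 > SKU-105 13 > SKU-145 10 > SKU-111 6 > SKU-106 4.
SKU-142: +200 to 200 (cap) ; 200 left.
Give SKU-105 120 to hit its cap of 120 ; 80 left.
SKU-145: +80 (room for 150) → 80. Pool exhausted.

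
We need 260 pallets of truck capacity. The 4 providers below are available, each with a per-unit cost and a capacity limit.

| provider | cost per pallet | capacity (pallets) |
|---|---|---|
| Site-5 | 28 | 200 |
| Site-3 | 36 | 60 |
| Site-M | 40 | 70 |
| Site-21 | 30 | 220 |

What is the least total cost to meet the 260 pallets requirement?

Use providers in increasing cost order.
Site-5 (28): use full 200 → 60 pallets to go.
Site-21 (30): take the remaining 60 → done.
Site-3, Site-M: unused.
Cost = 200×28 + 60×30 = 7400.

7400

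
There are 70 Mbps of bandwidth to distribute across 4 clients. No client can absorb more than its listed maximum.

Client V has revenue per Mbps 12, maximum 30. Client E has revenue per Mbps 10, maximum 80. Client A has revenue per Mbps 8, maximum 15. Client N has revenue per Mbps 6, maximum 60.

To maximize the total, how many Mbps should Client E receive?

40

Highest revenue per Mbps first: Client V 12 > Client E 10 > Client A 8 > Client N 6.
Client V takes 30 to reach its cap of 30 — 40 left.
Only 40 left; Client E takes them to reach 40.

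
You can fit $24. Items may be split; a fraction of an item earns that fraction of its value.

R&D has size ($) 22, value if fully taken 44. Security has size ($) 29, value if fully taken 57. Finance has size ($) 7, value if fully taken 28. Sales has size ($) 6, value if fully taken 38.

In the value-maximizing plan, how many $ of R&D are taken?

11

Sort by value density: Sales 38/6≈6.33, Finance 28/7≈4, R&D 44/22≈2, Security 57/29≈1.97.
All 6 $ of Sales fit (value 38) ; 18 remain.
Finance: take in full, 7 $ for value 28 ; 11 left.
Only 11 $ remain; take 11/22 of R&D for value 44×11/22 = 22.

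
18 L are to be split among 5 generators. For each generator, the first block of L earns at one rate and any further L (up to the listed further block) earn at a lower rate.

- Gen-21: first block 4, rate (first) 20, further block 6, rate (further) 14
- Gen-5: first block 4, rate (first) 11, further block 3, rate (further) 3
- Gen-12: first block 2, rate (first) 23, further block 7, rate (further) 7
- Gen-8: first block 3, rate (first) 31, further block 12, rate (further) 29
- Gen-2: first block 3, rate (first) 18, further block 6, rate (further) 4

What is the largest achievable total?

507

Order all 10 blocks by rate: Gen-8/T1 31 > Gen-8/T2 29 > Gen-12/T1 23 > Gen-21/T1 20 > Gen-2/T1 18 > Gen-21/T2 14 > Gen-5/T1 11 > Gen-12/T2 7 > Gen-2/T2 4 > Gen-5/T2 3.
Gen-8/T1 (31): +3 — 15 left.
Fill Gen-8 T2 block (12 at 29) — 3 left.
Gen-12/T1 (23): +2 — 1 left.
Gen-21/T1: +1 of 4 at 20; pool empty.
Total = 31×3 + 29×12 + 23×2 + 20×1 = 507.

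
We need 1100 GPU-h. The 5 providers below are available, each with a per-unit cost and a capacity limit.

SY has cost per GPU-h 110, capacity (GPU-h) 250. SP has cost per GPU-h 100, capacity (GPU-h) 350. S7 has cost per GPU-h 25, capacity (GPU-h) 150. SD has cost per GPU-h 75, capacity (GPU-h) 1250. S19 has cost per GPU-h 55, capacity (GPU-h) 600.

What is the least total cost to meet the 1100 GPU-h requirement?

Fill from the cheapest provider first.
Take 150 from S7 at 25 — need 950 more.
Take 600 from S19 at 55 — need 350 more.
SD (75): take the remaining 350 — done.
SP, SY: unused.
Cost = 150×25 + 600×55 + 350×75 = 63000.

63000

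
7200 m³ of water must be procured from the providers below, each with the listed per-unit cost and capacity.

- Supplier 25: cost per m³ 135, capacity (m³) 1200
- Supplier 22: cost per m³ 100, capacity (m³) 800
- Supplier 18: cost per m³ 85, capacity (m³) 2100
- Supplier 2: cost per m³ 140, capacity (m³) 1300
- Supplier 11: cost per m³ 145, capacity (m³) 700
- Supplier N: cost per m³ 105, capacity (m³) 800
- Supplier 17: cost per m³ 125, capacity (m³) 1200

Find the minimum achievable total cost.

Cheapest first:
Take 2100 from Supplier 18 at 85 ; need 5100 more.
Take 800 from Supplier 22 at 100 ; need 4300 more.
Supplier N at 105: take all 800 m³ ; 3500 still needed.
Supplier 17 at 125: take all 1200 m³ ; 2300 still needed.
Supplier 25 (135): use full 1200 ; 1100 m³ to go.
Supplier 2 at 140: take 1100 of its 1300 ; requirement met.
Supplier 11: unused.
Cost = 2100×85 + 800×100 + 800×105 + 1200×125 + 1200×135 + 1100×140 = 808500.

808500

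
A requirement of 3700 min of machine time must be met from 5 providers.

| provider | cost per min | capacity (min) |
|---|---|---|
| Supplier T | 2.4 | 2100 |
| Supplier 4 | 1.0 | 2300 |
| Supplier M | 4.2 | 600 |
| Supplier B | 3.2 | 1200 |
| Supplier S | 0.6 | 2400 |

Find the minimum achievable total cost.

2740

Cheapest first:
Supplier S at 0.6: take all 2400 min → 1300 still needed.
Supplier 4 (1.0): take the remaining 1300 → done.
Supplier T, Supplier B, Supplier M: unused.
Cost = 2400×0.6 + 1300×1.0 = 2740.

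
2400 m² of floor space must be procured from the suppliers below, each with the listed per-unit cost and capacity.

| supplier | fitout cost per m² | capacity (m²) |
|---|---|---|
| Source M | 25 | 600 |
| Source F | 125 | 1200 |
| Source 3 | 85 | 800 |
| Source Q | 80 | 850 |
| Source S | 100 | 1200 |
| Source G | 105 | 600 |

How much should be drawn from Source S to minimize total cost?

150

Fill from the cheapest supplier first.
Source M at 25: take all 600 m² — 1800 still needed.
Source Q at 80: take all 850 m² — 950 still needed.
Source 3 at 85: take all 800 m² — 150 still needed.
Source S at 100: take 150 of its 1200 — requirement met.
Source G, Source F: unused.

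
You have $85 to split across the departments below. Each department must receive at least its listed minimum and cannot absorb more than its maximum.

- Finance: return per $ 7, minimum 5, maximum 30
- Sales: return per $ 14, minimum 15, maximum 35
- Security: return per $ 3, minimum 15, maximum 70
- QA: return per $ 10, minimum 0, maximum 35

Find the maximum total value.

Meeting every minimum uses 5+15+15+0 = 35 $, leaving 50.
Highest return per $ first: Sales 14 > QA 10 > Finance 7 > Security 3.
Sales: +20 to 35 (cap) — 30 left.
QA: +30 (room for 35) → 30. Pool exhausted.
Total = 7×5 + 14×35 + 3×15 + 10×30 = 870.

870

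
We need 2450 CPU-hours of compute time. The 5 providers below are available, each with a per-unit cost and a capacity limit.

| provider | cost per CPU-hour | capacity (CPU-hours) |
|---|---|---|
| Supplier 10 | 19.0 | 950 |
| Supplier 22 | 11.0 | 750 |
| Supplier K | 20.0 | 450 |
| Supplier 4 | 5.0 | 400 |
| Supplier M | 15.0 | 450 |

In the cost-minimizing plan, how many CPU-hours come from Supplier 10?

Use providers in increasing cost order.
Supplier 4 at 5.0: take all 400 CPU-hours ; 2050 still needed.
Take 750 from Supplier 22 at 11.0 ; need 1300 more.
Supplier M at 15.0: take all 450 CPU-hours ; 850 still needed.
Take 850 from Supplier 10 at 19.0 to finish.
Supplier K: unused.

850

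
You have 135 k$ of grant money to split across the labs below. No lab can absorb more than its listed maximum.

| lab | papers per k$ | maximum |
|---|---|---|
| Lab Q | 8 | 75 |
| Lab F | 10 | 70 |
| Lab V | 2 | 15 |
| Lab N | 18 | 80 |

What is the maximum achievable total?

1990

Rank by papers per k$: Lab N 18 > Lab F 10 > Lab Q 8 > Lab V 2.
Lab N: +80 to 80 (cap) ; 55 left.
Lab F has room for 70 but only 55 remain, so it gets 55.
Total = 10×55 + 18×80 = 1990.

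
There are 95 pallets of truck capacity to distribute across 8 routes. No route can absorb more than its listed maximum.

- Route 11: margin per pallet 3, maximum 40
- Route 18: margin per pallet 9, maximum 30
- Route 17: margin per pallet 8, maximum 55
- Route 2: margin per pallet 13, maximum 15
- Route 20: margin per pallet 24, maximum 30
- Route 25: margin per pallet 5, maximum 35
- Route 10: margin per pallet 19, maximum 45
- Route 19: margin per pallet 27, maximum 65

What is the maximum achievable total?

2475

Rank by margin per pallet: Route 19 27 > Route 20 24 > Route 10 19 > Route 2 13 > Route 18 9 > Route 17 8 > Route 25 5 > Route 11 3.
Give Route 19 65 to hit its cap of 65 — 30 left.
Give Route 20 30 to hit its cap of 30 — 0 left.
Total = 24×30 + 27×65 = 2475.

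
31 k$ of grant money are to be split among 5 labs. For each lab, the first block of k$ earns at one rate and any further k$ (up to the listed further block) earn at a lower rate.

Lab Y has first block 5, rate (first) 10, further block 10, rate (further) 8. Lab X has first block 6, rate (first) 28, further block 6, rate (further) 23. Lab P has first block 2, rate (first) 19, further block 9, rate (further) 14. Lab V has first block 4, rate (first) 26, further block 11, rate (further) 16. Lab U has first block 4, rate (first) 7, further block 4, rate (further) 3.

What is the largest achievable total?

Rank every tier by rate: Lab X/first 28 > Lab V/first 26 > Lab X/second 23 > Lab P/first 19 > Lab V/second 16 > Lab P/second 14 > Lab Y/first 10 > Lab Y/second 8 > Lab U/first 7 > Lab U/second 3.
Lab X/first (28): +6 → 25 left.
Lab V first at 26: fill all 4 → 21 left.
Lab X/second (23): +6 → 15 left.
Lab P first at 19: fill all 2 → 13 left.
Lab V/second (16): +11 → 2 left.
2 remain; put them into Lab P second at 14.
Total = 28×6 + 26×4 + 23×6 + 19×2 + 16×11 + 14×2 = 652.

652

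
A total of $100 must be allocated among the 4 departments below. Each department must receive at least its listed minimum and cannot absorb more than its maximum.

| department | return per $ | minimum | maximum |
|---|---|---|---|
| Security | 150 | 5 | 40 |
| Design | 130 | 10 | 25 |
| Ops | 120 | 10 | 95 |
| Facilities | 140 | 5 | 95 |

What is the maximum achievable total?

14100

Meeting every minimum uses 5+10+10+5 = 30 $, leaving 70.
Highest return per $ first: Security 150 > Facilities 140 > Design 130 > Ops 120.
Give Security 35 more to hit its cap of 40 — 35 left.
Only 35 left; Facilities takes them to reach 40.
Total = 150×40 + 130×10 + 120×10 + 140×40 = 14100.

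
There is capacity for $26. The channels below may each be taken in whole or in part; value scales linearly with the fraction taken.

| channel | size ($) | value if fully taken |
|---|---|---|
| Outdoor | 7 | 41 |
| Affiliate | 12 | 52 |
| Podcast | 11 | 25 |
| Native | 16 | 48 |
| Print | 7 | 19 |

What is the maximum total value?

114

Sort by value density: Outdoor 41/7≈5.86, Affiliate 52/12≈4.33, Native 48/16≈3, Print 19/7≈2.71, Podcast 25/11≈2.27.
All 7 $ of Outdoor fit (value 41) — 19 remain.
Affiliate: take in full, 12 $ for value 52 — 7 left.
7 $ left: a 7/16 share of Native gives 48×7/16 = 21.
Total value = 114.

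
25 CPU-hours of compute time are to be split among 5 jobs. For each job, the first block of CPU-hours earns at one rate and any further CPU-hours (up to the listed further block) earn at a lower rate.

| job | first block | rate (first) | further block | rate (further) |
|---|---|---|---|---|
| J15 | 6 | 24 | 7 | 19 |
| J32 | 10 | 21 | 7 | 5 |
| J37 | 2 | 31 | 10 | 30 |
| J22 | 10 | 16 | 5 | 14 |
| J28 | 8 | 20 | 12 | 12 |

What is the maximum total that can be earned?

653

Order all 10 blocks by rate: J37/T1 31 > J37/T2 30 > J15/T1 24 > J32/T1 21 > J28/T1 20 > J15/T2 19 > J22/T1 16 > J22/T2 14 > J28/T2 12 > J32/T2 5.
J37 T1 at 31: fill all 2 ; 23 left.
J37/T2 (30): +10 ; 13 left.
Fill J15 T1 block (6 at 24) ; 7 left.
J32 T1 at 21: only 7 left, fill 7.
Total = 31×2 + 30×10 + 24×6 + 21×7 = 653.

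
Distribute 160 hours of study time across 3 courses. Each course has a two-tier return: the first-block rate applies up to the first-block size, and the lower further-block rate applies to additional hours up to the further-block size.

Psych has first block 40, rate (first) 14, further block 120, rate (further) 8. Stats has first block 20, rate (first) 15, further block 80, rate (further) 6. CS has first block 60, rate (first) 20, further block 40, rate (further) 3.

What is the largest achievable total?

Treat each block as its own option and order by rate: CS/T1 20 > Stats/T1 15 > Psych/T1 14 > Psych/T2 8 > Stats/T2 6 > CS/T2 3.
CS T1 at 20: fill all 60 ; 100 left.
Stats/T1 (15): +20 ; 80 left.
Psych T1 at 14: fill all 40 ; 40 left.
40 remain; put them into Psych T2 at 8.
Total = 20×60 + 15×20 + 14×40 + 8×40 = 2380.

2380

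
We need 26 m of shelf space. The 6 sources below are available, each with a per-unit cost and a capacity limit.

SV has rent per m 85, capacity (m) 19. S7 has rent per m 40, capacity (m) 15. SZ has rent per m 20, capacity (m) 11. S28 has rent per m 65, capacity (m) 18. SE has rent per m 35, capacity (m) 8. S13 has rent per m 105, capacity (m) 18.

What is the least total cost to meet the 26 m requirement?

780

Use sources in increasing cost order.
SZ (20): use full 11 → 15 m to go.
SE (35): use full 8 → 7 m to go.
Take 7 from S7 at 40 to finish.
S28, SV, S13: unused.
Cost = 11×20 + 8×35 + 7×40 = 780.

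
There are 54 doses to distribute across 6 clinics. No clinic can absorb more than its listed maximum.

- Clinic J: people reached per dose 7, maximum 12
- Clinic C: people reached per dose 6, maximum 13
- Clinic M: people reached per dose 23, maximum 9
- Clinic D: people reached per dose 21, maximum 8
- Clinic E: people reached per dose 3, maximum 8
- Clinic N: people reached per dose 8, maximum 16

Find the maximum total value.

641

Order the clinics by people reached per dose: Clinic M 23 > Clinic D 21 > Clinic N 8 > Clinic J 7 > Clinic C 6 > Clinic E 3.
Clinic M: +9 to 9 (cap) → 45 left.
Give Clinic D 8 to hit its cap of 8 → 37 left.
Clinic N: +16 to 16 (cap) → 21 left.
Clinic J takes 12 to reach its cap of 12 → 9 left.
Clinic C: +9 (room for 13) → 9. Pool exhausted.
Total = 7×12 + 6×9 + 23×9 + 21×8 + 8×16 = 641.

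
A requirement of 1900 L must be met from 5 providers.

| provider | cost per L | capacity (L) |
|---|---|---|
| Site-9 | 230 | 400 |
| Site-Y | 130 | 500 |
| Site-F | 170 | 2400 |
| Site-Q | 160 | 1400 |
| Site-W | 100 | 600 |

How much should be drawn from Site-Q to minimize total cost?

Cheapest first:
Site-W (100): use full 600 → 1300 L to go.
Site-Y at 130: take all 500 L → 800 still needed.
Take 800 from Site-Q at 160 to finish.
Site-F, Site-9: unused.

800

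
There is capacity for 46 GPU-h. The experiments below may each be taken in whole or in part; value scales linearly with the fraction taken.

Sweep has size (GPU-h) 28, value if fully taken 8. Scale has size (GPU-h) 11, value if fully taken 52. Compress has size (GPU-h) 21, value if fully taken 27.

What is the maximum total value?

83

Sort by value density: Scale 52/11≈4.73, Compress 27/21≈1.29, Sweep 8/28≈0.286.
All 11 GPU-h of Scale fit (value 52) — 35 remain.
Compress: take in full, 21 GPU-h for value 27 — 14 left.
Only 14 GPU-h remain; take 14/28 of Sweep for value 8×14/28 = 4.
Total value = 83.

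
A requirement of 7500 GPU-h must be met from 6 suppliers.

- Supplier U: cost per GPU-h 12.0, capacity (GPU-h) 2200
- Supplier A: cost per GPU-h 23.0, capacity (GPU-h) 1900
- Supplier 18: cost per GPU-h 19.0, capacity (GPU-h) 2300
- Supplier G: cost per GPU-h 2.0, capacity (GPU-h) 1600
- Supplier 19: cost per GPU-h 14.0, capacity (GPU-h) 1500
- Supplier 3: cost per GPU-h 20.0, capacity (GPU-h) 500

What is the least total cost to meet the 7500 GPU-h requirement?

Fill from the cheapest supplier first.
Supplier G at 2.0: take all 1600 GPU-h → 5900 still needed.
Take 2200 from Supplier U at 12.0 → need 3700 more.
Supplier 19 (14.0): use full 1500 → 2200 GPU-h to go.
Take 2200 from Supplier 18 at 19.0 to finish.
Supplier 3, Supplier A: unused.
Cost = 1600×2.0 + 2200×12.0 + 1500×14.0 + 2200×19.0 = 92400.

92400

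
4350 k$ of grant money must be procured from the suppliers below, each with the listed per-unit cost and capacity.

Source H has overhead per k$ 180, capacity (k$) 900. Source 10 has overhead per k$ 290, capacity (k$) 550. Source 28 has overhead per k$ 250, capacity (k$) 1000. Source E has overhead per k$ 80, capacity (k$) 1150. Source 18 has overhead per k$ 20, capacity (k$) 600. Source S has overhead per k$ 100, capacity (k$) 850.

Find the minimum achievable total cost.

563500

Cheapest first:
Source 18 at 20: take all 600 k$ ; 3750 still needed.
Source E (80): use full 1150 ; 2600 k$ to go.
Source S at 100: take all 850 k$ ; 1750 still needed.
Take 900 from Source H at 180 ; need 850 more.
Source 28 (250): take the remaining 850 ; done.
Source 10: unused.
Cost = 600×20 + 1150×80 + 850×100 + 900×180 + 850×250 = 563500.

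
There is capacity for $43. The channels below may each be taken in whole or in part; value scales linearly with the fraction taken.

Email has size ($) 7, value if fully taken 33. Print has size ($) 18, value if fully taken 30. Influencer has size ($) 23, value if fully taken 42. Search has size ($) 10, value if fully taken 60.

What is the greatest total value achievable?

140

Rank by value-to-size ratio: Search 60/10≈6, Email 33/7≈4.71, Influencer 42/23≈1.83, Print 30/18≈1.67.
Search: take in full, 10 $ for value 60 → 33 left.
All 7 $ of Email fit (value 33) → 26 remain.
Take all of Influencer (23 $, value 42) → 3 $ left.
Only 3 $ remain; take 3/18 of Print for value 30×3/18 = 5.
Total value = 140.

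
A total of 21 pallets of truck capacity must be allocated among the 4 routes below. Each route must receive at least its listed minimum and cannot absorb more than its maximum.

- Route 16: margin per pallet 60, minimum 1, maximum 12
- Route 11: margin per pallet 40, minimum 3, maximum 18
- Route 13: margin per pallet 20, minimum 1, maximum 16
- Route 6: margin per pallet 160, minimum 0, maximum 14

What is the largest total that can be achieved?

Meeting every minimum uses 1+3+1+0 = 5 pallets, leaving 16.
Highest margin per pallet first: Route 6 160 > Route 16 60 > Route 11 40 > Route 13 20.
Give Route 6 14 more to hit its cap of 14 → 2 left.
Route 16 has room for 11 more but only 2 remain, so it gets 3.
Total = 60×3 + 40×3 + 20×1 + 160×14 = 2560.

2560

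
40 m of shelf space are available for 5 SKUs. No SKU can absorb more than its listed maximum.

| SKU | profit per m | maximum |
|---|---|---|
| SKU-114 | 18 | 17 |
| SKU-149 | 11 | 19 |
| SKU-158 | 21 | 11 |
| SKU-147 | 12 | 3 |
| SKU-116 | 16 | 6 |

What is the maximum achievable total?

702

Rank by profit per m: SKU-158 21 > SKU-114 18 > SKU-116 16 > SKU-147 12 > SKU-149 11.
SKU-158 takes 11 to reach its cap of 11 — 29 left.
SKU-114 takes 17 to reach its cap of 17 — 12 left.
SKU-116 takes 6 to reach its cap of 6 — 6 left.
SKU-147 takes 3 to reach its cap of 3 — 3 left.
SKU-149: +3 (room for 19) → 3. Pool exhausted.
Total = 18×17 + 11×3 + 21×11 + 12×3 + 16×6 = 702.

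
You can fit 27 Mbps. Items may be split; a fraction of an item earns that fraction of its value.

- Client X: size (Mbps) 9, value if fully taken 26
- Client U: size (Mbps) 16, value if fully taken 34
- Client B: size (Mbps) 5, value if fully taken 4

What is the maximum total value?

61.6

Best value per unit of size first: Client X 26/9≈2.89, Client U 34/16≈2.12, Client B 4/5≈0.8.
Client X: take in full, 9 Mbps for value 26 ; 18 left.
Client U: take in full, 16 Mbps for value 34 ; 2 left.
Fill the last 2 Mbps with part of Client B: 2/5 of it earns 1.6.
Total value = 61.6.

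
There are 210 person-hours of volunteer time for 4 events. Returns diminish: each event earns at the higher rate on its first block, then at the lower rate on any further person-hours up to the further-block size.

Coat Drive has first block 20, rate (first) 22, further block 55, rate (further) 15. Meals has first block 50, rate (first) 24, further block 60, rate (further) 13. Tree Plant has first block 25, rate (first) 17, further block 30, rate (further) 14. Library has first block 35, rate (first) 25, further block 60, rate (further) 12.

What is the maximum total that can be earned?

4115

Treat each block as its own option and order by rate: Library/tier1 25 > Meals/tier1 24 > Coat Drive/tier1 22 > Tree Plant/tier1 17 > Coat Drive/tier2 15 > Tree Plant/tier2 14 > Meals/tier2 13 > Library/tier2 12.
Library/tier1 (25): +35 → 175 left.
Meals tier1 at 24: fill all 50 → 125 left.
Fill Coat Drive tier1 block (20 at 22) → 105 left.
Tree Plant tier1 at 17: fill all 25 → 80 left.
Coat Drive/tier2 (15): +55 → 25 left.
25 remain; put them into Tree Plant tier2 at 14.
Total = 25×35 + 24×50 + 22×20 + 17×25 + 15×55 + 14×25 = 4115.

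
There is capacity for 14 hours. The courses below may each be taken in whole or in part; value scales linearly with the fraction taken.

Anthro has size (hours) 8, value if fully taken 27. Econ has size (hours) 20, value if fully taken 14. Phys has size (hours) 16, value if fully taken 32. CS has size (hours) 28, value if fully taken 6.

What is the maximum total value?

Rank by value-to-size ratio: Anthro 27/8≈3.38, Phys 32/16≈2, Econ 14/20≈0.7, CS 6/28≈0.214.
Take all of Anthro (8 hours, value 27) ; 6 hours left.
6 hours left: a 6/16 share of Phys gives 32×6/16 = 12.
Total value = 39.

39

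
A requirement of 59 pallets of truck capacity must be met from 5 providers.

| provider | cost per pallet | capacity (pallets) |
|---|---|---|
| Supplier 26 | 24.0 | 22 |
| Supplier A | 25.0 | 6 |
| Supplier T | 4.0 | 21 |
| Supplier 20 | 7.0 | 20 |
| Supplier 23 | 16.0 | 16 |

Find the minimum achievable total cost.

Use providers in increasing cost order.
Take 21 from Supplier T at 4.0 → need 38 more.
Supplier 20 (7.0): use full 20 → 18 pallets to go.
Supplier 23 at 16.0: take all 16 pallets → 2 still needed.
Supplier 26 at 24.0: take 2 of its 22 → requirement met.
Supplier A: unused.
Cost = 21×4.0 + 20×7.0 + 16×16.0 + 2×24.0 = 528.

528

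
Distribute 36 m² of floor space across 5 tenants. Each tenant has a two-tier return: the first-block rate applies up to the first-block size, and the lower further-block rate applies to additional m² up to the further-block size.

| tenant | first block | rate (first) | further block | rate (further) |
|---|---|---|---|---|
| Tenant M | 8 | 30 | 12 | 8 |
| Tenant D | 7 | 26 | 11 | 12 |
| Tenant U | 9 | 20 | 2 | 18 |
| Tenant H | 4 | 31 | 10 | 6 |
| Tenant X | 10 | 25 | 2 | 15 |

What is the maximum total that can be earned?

936

Rank every tier by rate: Tenant H/first 31 > Tenant M/first 30 > Tenant D/first 26 > Tenant X/first 25 > Tenant U/first 20 > Tenant U/second 18 > Tenant X/second 15 > Tenant D/second 12 > Tenant M/second 8 > Tenant H/second 6.
Fill Tenant H first block (4 at 31) ; 32 left.
Tenant M/first (30): +8 ; 24 left.
Fill Tenant D first block (7 at 26) ; 17 left.
Fill Tenant X first block (10 at 25) ; 7 left.
7 remain; put them into Tenant U first at 20.
Total = 31×4 + 30×8 + 26×7 + 25×10 + 20×7 = 936.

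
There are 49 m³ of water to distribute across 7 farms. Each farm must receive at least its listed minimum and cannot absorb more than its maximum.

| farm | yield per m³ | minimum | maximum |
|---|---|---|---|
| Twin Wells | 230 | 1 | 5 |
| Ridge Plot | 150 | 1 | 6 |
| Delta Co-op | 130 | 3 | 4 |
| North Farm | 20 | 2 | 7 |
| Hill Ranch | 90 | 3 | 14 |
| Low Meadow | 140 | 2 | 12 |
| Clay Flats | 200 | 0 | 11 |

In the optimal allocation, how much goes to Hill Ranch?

9

Meeting every minimum uses 1+1+3+2+3+2+0 = 12 m³, leaving 37.
Rank by yield per m³: Twin Wells 230 > Clay Flats 200 > Ridge Plot 150 > Low Meadow 140 > Delta Co-op 130 > Hill Ranch 90 > North Farm 20.
Twin Wells: +4 to 5 (cap) ; 33 left.
Clay Flats takes 11 more to reach its cap of 11 ; 22 left.
Ridge Plot takes 5 more to reach its cap of 6 ; 17 left.
Give Low Meadow 10 more to hit its cap of 12 ; 7 left.
Delta Co-op: +1 to 4 (cap) ; 6 left.
Hill Ranch has room for 11 more but only 6 remain, so it gets 9.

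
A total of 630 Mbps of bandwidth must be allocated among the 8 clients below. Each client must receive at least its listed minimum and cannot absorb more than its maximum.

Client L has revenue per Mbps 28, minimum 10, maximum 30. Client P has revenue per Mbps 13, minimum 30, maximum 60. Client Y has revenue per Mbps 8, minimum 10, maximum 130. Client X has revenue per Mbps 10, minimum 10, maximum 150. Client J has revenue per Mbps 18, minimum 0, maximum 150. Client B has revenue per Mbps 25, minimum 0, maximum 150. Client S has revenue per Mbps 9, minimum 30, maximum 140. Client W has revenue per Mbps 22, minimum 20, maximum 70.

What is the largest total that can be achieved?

Meeting every minimum uses 10+30+10+10+0+0+30+20 = 110 Mbps, leaving 520.
Rank by revenue per Mbps: Client L 28 > Client B 25 > Client W 22 > Client J 18 > Client P 13 > Client X 10 > Client S 9 > Client Y 8.
Give Client L 20 more to hit its cap of 30 — 500 left.
Client B: +150 to 150 (cap) — 350 left.
Client W: +50 to 70 (cap) — 300 left.
Client J takes 150 more to reach its cap of 150 — 150 left.
Client P: +30 to 60 (cap) — 120 left.
Client X has room for 140 more but only 120 remain, so it gets 130.
Total = 28×30 + 13×60 + 8×10 + 10×130 + 18×150 + 25×150 + 9×30 + 22×70 = 11260.

11260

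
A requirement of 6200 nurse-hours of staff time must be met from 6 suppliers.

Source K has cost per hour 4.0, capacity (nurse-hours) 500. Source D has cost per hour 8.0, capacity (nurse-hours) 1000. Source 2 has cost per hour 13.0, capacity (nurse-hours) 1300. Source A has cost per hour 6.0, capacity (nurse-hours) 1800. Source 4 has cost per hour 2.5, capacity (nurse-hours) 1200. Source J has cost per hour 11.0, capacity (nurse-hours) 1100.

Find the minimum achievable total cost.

Use suppliers in increasing cost order.
Source 4 at 2.5: take all 1200 nurse-hours — 5000 still needed.
Source K (4.0): use full 500 — 4500 nurse-hours to go.
Source A (6.0): use full 1800 — 2700 nurse-hours to go.
Source D (8.0): use full 1000 — 1700 nurse-hours to go.
Take 1100 from Source J at 11.0 — need 600 more.
Take 600 from Source 2 at 13.0 to finish.
Cost = 1200×2.5 + 500×4.0 + 1800×6.0 + 1000×8.0 + 1100×11.0 + 600×13.0 = 43700.

43700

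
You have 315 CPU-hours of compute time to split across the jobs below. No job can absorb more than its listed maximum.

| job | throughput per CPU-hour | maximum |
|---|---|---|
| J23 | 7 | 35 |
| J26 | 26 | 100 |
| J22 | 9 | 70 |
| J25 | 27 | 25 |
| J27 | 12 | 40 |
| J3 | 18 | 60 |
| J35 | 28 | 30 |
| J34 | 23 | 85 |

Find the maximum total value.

Order the jobs by throughput per CPU-hour: J35 28 > J25 27 > J26 26 > J34 23 > J3 18 > J27 12 > J22 9 > J23 7.
Give J35 30 to hit its cap of 30 — 285 left.
J25: +25 to 25 (cap) — 260 left.
Give J26 100 to hit its cap of 100 — 160 left.
J34 takes 85 to reach its cap of 85 — 75 left.
Give J3 60 to hit its cap of 60 — 15 left.
J27: +15 (room for 40) → 15. Pool exhausted.
Total = 26×100 + 27×25 + 12×15 + 18×60 + 28×30 + 23×85 = 7330.

7330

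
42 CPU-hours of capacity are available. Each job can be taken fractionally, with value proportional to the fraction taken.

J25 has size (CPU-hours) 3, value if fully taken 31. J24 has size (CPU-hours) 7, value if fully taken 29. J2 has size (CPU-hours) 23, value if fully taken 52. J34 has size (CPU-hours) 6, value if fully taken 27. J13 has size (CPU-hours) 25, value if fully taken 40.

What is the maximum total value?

143.8

Best value per unit of size first: J25 31/3≈10.3, J34 27/6≈4.5, J24 29/7≈4.14, J2 52/23≈2.26, J13 40/25≈1.6.
All 3 CPU-hours of J25 fit (value 31) ; 39 remain.
All 6 CPU-hours of J34 fit (value 27) ; 33 remain.
J24: take in full, 7 CPU-hours for value 29 ; 26 left.
J2: take in full, 23 CPU-hours for value 52 ; 3 left.
Fill the last 3 CPU-hours with part of J13: 3/25 of it earns 4.8.
Total value = 143.8.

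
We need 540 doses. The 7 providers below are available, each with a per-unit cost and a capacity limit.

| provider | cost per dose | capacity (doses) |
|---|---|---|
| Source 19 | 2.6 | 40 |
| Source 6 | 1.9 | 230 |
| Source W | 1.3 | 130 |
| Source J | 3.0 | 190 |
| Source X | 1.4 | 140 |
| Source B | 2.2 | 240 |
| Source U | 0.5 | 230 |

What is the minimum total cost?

Fill from the cheapest provider first.
Take 230 from Source U at 0.5 ; need 310 more.
Source W at 1.3: take all 130 doses ; 180 still needed.
Take 140 from Source X at 1.4 ; need 40 more.
Source 6 (1.9): take the remaining 40 ; done.
Source B, Source 19, Source J: unused.
Cost = 230×0.5 + 130×1.3 + 140×1.4 + 40×1.9 = 556.

556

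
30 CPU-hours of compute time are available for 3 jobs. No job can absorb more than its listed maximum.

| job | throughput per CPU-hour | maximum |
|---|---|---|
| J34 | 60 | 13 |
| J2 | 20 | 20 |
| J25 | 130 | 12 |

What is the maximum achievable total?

Order the jobs by throughput per CPU-hour: J25 130 > J34 60 > J2 20.
Give J25 12 to hit its cap of 12 ; 18 left.
J34: +13 to 13 (cap) ; 5 left.
J2: +5 (room for 20) → 5. Pool exhausted.
Total = 60×13 + 20×5 + 130×12 = 2440.

2440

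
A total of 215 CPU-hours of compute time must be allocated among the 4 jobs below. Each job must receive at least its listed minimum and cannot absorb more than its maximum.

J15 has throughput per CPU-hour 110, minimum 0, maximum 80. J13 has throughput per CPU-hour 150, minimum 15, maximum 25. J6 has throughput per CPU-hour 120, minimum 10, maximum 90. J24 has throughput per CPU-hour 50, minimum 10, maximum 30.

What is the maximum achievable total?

Meeting every minimum uses 0+15+10+10 = 35 CPU-hours, leaving 180.
Order the jobs by throughput per CPU-hour: J13 150 > J6 120 > J15 110 > J24 50.
J13 takes 10 more to reach its cap of 25 — 170 left.
J6 takes 80 more to reach its cap of 90 — 90 left.
J15: +80 to 80 (cap) — 10 left.
J24 has room for 20 more but only 10 remain, so it gets 20.
Total = 110×80 + 150×25 + 120×90 + 50×20 = 24350.

24350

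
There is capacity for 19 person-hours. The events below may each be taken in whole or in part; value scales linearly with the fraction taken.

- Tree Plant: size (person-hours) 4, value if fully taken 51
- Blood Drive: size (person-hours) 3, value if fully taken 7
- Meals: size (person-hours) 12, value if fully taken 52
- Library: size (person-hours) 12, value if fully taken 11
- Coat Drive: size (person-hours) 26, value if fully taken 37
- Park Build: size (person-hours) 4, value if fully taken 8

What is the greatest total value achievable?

110

Best value per unit of size first: Tree Plant 51/4≈12.8, Meals 52/12≈4.33, Blood Drive 7/3≈2.33, Park Build 8/4≈2, Coat Drive 37/26≈1.42, Library 11/12≈0.917.
Take all of Tree Plant (4 person-hours, value 51) ; 15 person-hours left.
All 12 person-hours of Meals fit (value 52) ; 3 remain.
Take all of Blood Drive (3 person-hours, value 7) ; 0 person-hours left.
Total value = 110.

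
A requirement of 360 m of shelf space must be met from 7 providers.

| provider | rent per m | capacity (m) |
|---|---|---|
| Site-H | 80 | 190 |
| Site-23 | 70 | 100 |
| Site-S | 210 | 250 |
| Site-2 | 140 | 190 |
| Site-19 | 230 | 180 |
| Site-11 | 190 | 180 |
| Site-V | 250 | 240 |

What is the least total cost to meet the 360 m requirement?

32000

Cheapest first:
Site-23 at 70: take all 100 m → 260 still needed.
Site-H (80): use full 190 → 70 m to go.
Site-2 (140): take the remaining 70 → done.
Site-11, Site-S, Site-19, Site-V: unused.
Cost = 100×70 + 190×80 + 70×140 = 32000.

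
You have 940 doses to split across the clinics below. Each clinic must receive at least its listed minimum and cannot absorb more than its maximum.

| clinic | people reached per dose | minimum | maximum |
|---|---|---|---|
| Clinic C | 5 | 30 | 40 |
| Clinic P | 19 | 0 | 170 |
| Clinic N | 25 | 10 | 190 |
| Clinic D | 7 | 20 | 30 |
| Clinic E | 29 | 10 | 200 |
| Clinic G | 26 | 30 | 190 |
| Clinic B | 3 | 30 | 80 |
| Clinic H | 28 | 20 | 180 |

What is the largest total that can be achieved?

22810

Meeting every minimum uses 30+0+10+20+10+30+30+20 = 150 doses, leaving 790.
Order the clinics by people reached per dose: Clinic E 29 > Clinic H 28 > Clinic G 26 > Clinic N 25 > Clinic P 19 > Clinic D 7 > Clinic C 5 > Clinic B 3.
Clinic E takes 190 more to reach its cap of 200 — 600 left.
Give Clinic H 160 more to hit its cap of 180 — 440 left.
Clinic G: +160 to 190 (cap) — 280 left.
Clinic N: +180 to 190 (cap) — 100 left.
Clinic P: +100 (room for 170) → 100. Pool exhausted.
Total = 5×30 + 19×100 + 25×190 + 7×20 + 29×200 + 26×190 + 3×30 + 28×180 = 22810.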